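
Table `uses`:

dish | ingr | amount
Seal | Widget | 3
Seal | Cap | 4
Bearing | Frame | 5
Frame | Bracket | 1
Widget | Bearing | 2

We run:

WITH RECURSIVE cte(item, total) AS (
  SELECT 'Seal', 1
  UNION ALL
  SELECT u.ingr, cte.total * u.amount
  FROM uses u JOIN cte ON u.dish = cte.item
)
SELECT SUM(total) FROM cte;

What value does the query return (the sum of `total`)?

74

Base: (Seal, total=1).
Iteration 1: components of {Seal} -> Cap = 1*4 = 4, Widget = 1*3 = 3.
Iteration 2: components of {Cap,Widget} -> Bearing = 3*2 = 6.
Iteration 3: components of {Bearing} -> Frame = 6*5 = 30.
Iteration 4: components of {Frame} -> Bracket = 30*1 = 30.
Iteration 5: no further components; recursion stops.
SUM(total) = 1 + 3 + 4 + 6 + 30 + 30 = 74.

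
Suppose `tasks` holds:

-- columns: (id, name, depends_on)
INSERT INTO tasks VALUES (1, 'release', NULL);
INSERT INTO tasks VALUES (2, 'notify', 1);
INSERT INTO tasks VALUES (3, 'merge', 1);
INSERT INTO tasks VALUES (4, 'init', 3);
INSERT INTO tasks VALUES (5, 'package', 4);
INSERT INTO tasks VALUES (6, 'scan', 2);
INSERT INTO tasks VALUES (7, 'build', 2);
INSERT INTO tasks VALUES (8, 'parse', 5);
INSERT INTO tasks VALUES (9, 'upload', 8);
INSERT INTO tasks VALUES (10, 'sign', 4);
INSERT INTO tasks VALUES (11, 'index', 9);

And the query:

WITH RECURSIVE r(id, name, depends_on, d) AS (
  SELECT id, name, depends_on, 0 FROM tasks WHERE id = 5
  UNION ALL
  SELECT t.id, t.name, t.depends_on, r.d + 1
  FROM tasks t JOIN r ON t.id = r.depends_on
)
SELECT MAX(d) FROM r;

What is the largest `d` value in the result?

Base: id=5 (package), depends_on=4, d 0.
Iteration 1: join on id=4 -> init (id 4, depends_on=3, d 1).
Iteration 2: join on id=3 -> merge (id 3, depends_on=1, d 2).
Iteration 3: join on id=1 -> release (id 1, depends_on=NULL, d 3).
Iteration 4: depends_on is NULL; no match; recursion stops.
d values: 0, 1, 2, 3; the maximum is 3.

3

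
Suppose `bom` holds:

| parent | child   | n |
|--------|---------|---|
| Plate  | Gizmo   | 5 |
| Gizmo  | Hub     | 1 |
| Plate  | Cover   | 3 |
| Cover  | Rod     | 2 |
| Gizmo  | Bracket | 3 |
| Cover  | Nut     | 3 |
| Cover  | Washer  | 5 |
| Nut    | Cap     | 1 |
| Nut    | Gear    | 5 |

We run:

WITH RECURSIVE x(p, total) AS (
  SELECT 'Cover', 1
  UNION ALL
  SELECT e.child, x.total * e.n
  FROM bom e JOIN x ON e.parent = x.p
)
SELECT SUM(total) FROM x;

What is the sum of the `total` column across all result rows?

29

Base: (Cover, total=1).
Iteration 1: components of {Cover} -> Nut = 1*3 = 3, Rod = 1*2 = 2, Washer = 1*5 = 5.
Iteration 2: components of {Nut,Rod,Washer} -> Cap = 3*1 = 3, Gear = 3*5 = 15.
Iteration 3: no further components; recursion stops.
SUM(total) = 1 + 2 + 3 + 5 + 3 + 15 = 29.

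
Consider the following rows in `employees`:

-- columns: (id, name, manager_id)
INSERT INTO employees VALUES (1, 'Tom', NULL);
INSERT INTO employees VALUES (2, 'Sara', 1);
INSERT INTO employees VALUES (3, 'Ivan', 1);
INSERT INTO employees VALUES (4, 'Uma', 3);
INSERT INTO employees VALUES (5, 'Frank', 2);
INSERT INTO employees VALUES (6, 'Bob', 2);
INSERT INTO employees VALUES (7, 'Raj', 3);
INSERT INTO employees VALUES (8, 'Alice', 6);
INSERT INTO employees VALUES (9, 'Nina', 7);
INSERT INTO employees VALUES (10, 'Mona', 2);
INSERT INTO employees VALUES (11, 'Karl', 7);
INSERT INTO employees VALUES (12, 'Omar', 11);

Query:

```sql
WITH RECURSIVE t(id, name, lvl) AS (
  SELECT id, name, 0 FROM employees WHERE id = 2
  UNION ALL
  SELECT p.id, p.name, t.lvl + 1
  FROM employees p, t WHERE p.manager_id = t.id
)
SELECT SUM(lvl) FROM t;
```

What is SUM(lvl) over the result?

5

Base: id=2 (Sara) at lvl 0.
Iteration 1: rows with manager_id in {2} -> Frank (id 5, lvl 1), Bob (id 6, lvl 1), Mona (id 10, lvl 1).
Iteration 2: rows with manager_id in {5,6,10} -> Alice (id 8, lvl 2).
Iteration 3: no rows with manager_id in {8}; recursion stops.
SUM(lvl) = 0 + 1 + 1 + 1 + 2 = 5.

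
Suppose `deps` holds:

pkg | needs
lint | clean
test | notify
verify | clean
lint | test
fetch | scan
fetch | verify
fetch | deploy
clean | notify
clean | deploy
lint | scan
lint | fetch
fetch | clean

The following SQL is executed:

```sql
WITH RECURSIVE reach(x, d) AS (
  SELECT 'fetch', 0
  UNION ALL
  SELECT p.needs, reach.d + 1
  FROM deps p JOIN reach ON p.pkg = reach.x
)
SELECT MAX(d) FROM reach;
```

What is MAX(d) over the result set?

Base: (fetch, d=0).
Iteration 1: edges from {fetch} -> (clean, d=1), (deploy, d=1), (scan, d=1), (verify, d=1).
Iteration 2: edges from {clean,deploy,scan,verify} -> (clean, d=2), (deploy, d=2), (notify, d=2).
Iteration 3: edges from {clean,deploy,notify} -> (deploy, d=3), (notify, d=3).
Iteration 4: no outgoing edges from {deploy,notify}; recursion stops.
d values: 0, 1, 1, 1, 1, 2, 2, 2, 3, 3; the maximum is 3.

3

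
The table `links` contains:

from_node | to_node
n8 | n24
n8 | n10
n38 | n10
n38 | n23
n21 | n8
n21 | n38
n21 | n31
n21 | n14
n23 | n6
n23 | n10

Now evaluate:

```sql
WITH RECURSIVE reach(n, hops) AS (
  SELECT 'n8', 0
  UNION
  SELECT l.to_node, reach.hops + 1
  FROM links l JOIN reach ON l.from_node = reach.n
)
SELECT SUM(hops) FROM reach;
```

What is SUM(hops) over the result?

Base: (n8, hops=0).
Iteration 1: edges from {n8} -> (n10, hops=1), (n24, hops=1).
Iteration 2: no outgoing edges from {n10,n24}; recursion stops.
SUM(hops) = 0 + 1 + 1 = 2.

2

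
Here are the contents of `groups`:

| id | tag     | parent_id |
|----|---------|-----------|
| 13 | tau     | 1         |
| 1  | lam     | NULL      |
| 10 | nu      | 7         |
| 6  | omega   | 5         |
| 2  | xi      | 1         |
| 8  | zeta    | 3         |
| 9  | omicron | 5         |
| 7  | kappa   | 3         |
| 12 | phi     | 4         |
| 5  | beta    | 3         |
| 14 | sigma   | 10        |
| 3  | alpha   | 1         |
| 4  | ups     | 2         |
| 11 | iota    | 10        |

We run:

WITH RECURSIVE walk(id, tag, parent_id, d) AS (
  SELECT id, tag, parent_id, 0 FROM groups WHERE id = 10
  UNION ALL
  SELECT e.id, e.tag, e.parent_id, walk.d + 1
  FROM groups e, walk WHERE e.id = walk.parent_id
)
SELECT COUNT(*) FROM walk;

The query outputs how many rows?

Base: id=10 (nu), parent_id=7, d 0.
Iteration 1: join on id=7 -> kappa (id 7, parent_id=3, d 1).
Iteration 2: join on id=3 -> alpha (id 3, parent_id=1, d 2).
Iteration 3: join on id=1 -> lam (id 1, parent_id=NULL, d 3).
Iteration 4: parent_id is NULL; no match; recursion stops.
Total rows emitted: 4.

4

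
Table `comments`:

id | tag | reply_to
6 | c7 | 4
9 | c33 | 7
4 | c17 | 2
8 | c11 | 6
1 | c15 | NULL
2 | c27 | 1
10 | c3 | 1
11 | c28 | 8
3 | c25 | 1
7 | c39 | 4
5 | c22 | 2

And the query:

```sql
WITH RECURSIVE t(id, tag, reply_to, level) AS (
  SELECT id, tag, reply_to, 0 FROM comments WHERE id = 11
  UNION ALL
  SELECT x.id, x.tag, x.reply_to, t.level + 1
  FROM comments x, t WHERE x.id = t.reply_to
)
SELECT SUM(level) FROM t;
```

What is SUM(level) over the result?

15

Base: id=11 (c28), reply_to=8, level 0.
Iteration 1: join on id=8 -> c11 (id 8, reply_to=6, level 1).
Iteration 2: join on id=6 -> c7 (id 6, reply_to=4, level 2).
Iteration 3: join on id=4 -> c17 (id 4, reply_to=2, level 3).
Iteration 4: join on id=2 -> c27 (id 2, reply_to=1, level 4).
Iteration 5: join on id=1 -> c15 (id 1, reply_to=NULL, level 5).
Iteration 6: reply_to is NULL; no match; recursion stops.
SUM(level) = 0 + 1 + 2 + 3 + 4 + 5 = 15.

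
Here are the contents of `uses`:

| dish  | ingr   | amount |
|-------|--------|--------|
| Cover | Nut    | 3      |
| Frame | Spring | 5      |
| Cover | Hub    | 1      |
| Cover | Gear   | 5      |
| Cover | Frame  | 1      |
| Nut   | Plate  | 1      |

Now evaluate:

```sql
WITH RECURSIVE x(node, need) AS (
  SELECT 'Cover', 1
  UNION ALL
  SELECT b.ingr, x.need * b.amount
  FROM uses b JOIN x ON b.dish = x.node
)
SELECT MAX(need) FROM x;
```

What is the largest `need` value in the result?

5

Base: (Cover, need=1).
Iteration 1: components of {Cover} -> Frame = 1*1 = 1, Gear = 1*5 = 5, Hub = 1*1 = 1, Nut = 1*3 = 3.
Iteration 2: components of {Frame,Gear,Hub,Nut} -> Plate = 3*1 = 3, Spring = 1*5 = 5.
Iteration 3: no further components; recursion stops.
need values: 1, 1, 1, 3, 5, 5, 3; the maximum is 5.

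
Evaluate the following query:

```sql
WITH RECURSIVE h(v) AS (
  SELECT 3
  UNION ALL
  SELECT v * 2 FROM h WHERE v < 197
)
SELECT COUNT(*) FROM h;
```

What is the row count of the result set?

8

Base: v=3.
Iteration 1: 3 < 197 holds -> v = 3 * 2 = 6.
Iteration 2: 6 < 197 holds -> v = 6 * 2 = 12.
Iteration 3: 12 < 197 holds -> v = 12 * 2 = 24.
Iteration 4: 24 < 197 holds -> v = 24 * 2 = 48.
Iteration 5: 48 < 197 holds -> v = 48 * 2 = 96.
Iteration 6: 96 < 197 holds -> v = 96 * 2 = 192.
Iteration 7: 192 < 197 holds -> v = 192 * 2 = 384.
Iteration 8: 384 < 197 fails; recursion stops.
Total rows emitted: 8.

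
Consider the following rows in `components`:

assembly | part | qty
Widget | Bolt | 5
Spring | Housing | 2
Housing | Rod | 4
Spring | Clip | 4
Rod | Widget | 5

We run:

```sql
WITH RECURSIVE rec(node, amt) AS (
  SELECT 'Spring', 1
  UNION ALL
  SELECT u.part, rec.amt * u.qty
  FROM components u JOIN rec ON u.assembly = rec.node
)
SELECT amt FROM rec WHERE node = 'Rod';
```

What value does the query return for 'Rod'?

Base: (Spring, amt=1).
Iteration 1: components of {Spring} -> Clip = 1*4 = 4, Housing = 1*2 = 2.
Iteration 2: components of {Clip,Housing} -> Rod = 2*4 = 8.
Iteration 3: components of {Rod} -> Widget = 8*5 = 40.
Iteration 4: components of {Widget} -> Bolt = 40*5 = 200.
Iteration 5: no further components; recursion stops.

8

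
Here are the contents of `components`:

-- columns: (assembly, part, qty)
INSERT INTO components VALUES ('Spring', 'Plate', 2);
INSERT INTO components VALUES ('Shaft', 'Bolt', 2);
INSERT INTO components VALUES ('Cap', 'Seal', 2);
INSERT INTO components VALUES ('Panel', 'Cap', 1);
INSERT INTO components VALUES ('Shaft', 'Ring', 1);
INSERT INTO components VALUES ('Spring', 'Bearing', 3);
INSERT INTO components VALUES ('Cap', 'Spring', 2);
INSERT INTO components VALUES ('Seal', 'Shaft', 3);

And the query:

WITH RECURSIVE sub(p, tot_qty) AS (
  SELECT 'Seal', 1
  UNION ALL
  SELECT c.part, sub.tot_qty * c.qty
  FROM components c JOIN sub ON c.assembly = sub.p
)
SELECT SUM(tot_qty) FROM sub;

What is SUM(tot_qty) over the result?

13

Base: (Seal, tot_qty=1).
Iteration 1: components of {Seal} -> Shaft = 1*3 = 3.
Iteration 2: components of {Shaft} -> Bolt = 3*2 = 6, Ring = 3*1 = 3.
Iteration 3: no further components; recursion stops.
SUM(tot_qty) = 1 + 3 + 6 + 3 = 13.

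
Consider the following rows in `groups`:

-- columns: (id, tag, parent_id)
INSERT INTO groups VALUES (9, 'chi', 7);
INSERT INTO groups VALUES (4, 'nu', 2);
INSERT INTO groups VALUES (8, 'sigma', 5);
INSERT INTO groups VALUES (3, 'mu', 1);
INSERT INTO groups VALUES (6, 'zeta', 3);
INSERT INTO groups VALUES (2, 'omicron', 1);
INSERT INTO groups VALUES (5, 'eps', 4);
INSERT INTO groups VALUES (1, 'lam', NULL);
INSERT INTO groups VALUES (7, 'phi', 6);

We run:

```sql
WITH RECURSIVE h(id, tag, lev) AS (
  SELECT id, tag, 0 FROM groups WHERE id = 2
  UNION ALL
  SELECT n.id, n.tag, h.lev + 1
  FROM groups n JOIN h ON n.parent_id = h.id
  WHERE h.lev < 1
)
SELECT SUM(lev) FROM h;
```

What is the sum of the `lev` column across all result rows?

1

Base: id=2 (omicron) at lev 0.
Iteration 1: rows with parent_id in {2} -> nu (id 4, lev 1).
Iteration 2: lev < 1 fails for all current rows; recursion stops.
SUM(lev) = 0 + 1 = 1.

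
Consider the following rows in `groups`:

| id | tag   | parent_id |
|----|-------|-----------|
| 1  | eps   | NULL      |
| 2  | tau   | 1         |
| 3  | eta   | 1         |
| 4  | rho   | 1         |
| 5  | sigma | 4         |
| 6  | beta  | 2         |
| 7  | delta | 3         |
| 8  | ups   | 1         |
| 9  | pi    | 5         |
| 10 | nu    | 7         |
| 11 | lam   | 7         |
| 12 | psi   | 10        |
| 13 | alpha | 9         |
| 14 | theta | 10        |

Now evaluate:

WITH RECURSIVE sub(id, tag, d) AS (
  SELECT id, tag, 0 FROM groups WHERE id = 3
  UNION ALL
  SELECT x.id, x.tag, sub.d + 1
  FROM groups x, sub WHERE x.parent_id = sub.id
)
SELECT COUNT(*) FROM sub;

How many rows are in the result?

Base: id=3 (eta) at d 0.
Iteration 1: rows with parent_id in {3} -> delta (id 7, d 1).
Iteration 2: rows with parent_id in {7} -> nu (id 10, d 2), lam (id 11, d 2).
Iteration 3: rows with parent_id in {10,11} -> psi (id 12, d 3), theta (id 14, d 3).
Iteration 4: no rows with parent_id in {12,14}; recursion stops.
Total rows emitted: 6.

6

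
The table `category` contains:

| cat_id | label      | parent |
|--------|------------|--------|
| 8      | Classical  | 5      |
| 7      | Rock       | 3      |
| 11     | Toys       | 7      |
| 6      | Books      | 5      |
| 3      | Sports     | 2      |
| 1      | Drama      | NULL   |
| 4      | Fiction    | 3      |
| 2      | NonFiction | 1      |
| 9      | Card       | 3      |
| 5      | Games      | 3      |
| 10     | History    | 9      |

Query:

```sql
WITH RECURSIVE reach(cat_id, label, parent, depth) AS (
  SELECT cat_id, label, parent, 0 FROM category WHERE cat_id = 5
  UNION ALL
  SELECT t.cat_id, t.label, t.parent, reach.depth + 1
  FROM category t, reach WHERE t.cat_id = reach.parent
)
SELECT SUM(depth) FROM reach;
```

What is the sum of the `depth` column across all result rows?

Base: cat_id=5 (Games), parent=3, depth 0.
Iteration 1: join on cat_id=3 -> Sports (id 3, parent=2, depth 1).
Iteration 2: join on cat_id=2 -> NonFiction (id 2, parent=1, depth 2).
Iteration 3: join on cat_id=1 -> Drama (id 1, parent=NULL, depth 3).
Iteration 4: parent is NULL; no match; recursion stops.
SUM(depth) = 0 + 1 + 2 + 3 = 6.

6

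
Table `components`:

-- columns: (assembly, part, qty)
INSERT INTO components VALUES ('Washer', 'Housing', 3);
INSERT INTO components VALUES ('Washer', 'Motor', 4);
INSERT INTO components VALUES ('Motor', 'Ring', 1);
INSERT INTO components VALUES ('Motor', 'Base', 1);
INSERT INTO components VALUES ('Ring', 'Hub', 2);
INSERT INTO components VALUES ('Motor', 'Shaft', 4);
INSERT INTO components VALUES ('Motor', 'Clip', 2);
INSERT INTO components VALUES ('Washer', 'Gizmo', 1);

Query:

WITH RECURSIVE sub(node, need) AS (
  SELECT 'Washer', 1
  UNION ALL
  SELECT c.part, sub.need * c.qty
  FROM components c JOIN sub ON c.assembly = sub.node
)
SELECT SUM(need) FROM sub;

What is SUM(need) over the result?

Base: (Washer, need=1).
Iteration 1: components of {Washer} -> Gizmo = 1*1 = 1, Housing = 1*3 = 3, Motor = 1*4 = 4.
Iteration 2: components of {Gizmo,Housing,Motor} -> Base = 4*1 = 4, Clip = 4*2 = 8, Ring = 4*1 = 4, Shaft = 4*4 = 16.
Iteration 3: components of {Base,Clip,Ring,Shaft} -> Hub = 4*2 = 8.
Iteration 4: no further components; recursion stops.
SUM(need) = 1 + 3 + 4 + 1 + 4 + 4 + 16 + 8 + 8 = 49.

49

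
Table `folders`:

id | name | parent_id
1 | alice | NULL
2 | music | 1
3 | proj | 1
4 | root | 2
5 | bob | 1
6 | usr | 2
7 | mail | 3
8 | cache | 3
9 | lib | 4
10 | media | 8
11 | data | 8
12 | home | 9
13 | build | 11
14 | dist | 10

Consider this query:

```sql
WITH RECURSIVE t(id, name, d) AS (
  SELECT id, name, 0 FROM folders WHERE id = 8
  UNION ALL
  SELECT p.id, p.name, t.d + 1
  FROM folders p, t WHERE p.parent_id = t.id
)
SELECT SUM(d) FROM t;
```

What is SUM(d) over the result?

Base: id=8 (cache) at d 0.
Iteration 1: rows with parent_id in {8} -> media (id 10, d 1), data (id 11, d 1).
Iteration 2: rows with parent_id in {10,11} -> build (id 13, d 2), dist (id 14, d 2).
Iteration 3: no rows with parent_id in {13,14}; recursion stops.
SUM(d) = 0 + 1 + 1 + 2 + 2 = 6.

6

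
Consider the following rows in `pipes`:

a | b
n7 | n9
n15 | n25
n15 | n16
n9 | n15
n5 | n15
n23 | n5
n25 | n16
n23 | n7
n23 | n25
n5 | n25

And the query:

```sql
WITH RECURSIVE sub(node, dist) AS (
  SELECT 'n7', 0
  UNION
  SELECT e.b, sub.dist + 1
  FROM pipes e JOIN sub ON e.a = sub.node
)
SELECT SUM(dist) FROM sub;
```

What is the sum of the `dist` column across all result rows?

Base: (n7, dist=0).
Iteration 1: edges from {n7} -> (n9, dist=1).
Iteration 2: edges from {n9} -> (n15, dist=2).
Iteration 3: edges from {n15} -> (n16, dist=3), (n25, dist=3).
Iteration 4: edges from {n16,n25} -> (n16, dist=4).
Iteration 5: no outgoing edges from {n16}; recursion stops.
SUM(dist) = 0 + 1 + 2 + 3 + 3 + 4 = 13.

13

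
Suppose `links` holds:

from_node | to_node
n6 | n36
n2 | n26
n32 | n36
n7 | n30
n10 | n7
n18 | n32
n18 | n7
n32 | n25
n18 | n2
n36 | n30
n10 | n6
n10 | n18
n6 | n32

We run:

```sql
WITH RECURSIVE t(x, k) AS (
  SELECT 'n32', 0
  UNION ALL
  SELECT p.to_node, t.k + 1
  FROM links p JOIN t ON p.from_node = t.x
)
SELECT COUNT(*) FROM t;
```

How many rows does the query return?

Base: (n32, k=0).
Iteration 1: edges from {n32} -> (n25, k=1), (n36, k=1).
Iteration 2: edges from {n25,n36} -> (n30, k=2).
Iteration 3: no outgoing edges from {n30}; recursion stops.
Total rows emitted: 4.

4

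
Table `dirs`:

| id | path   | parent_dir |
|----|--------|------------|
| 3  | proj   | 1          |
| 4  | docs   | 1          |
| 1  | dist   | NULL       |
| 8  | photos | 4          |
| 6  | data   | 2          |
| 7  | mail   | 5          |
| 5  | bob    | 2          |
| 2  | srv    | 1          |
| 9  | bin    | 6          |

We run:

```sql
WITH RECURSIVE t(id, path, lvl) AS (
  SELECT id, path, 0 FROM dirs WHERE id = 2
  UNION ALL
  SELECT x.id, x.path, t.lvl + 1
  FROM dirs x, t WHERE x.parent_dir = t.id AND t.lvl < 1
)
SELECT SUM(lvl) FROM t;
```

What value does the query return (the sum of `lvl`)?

2

Base: id=2 (srv) at lvl 0.
Iteration 1: rows with parent_dir in {2} -> bob (id 5, lvl 1), data (id 6, lvl 1).
Iteration 2: lvl < 1 fails for all current rows; recursion stops.
SUM(lvl) = 0 + 1 + 1 = 2.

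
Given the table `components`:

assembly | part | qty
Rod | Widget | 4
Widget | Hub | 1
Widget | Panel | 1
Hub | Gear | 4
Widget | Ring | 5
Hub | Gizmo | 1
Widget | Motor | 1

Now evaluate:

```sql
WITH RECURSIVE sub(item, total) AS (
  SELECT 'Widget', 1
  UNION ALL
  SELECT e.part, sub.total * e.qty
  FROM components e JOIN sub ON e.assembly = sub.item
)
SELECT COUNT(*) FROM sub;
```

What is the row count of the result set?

Base: (Widget, total=1).
Iteration 1: components of {Widget} -> Hub = 1*1 = 1, Motor = 1*1 = 1, Panel = 1*1 = 1, Ring = 1*5 = 5.
Iteration 2: components of {Hub,Motor,Panel,Ring} -> Gear = 1*4 = 4, Gizmo = 1*1 = 1.
Iteration 3: no further components; recursion stops.
Total rows emitted: 7.

7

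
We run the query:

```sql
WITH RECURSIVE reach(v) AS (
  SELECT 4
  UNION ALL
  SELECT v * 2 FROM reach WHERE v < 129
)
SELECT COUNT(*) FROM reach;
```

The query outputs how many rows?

7

Base: v=4.
Iteration 1: 4 < 129 holds -> v = 4 * 2 = 8.
Iteration 2: 8 < 129 holds -> v = 8 * 2 = 16.
Iteration 3: 16 < 129 holds -> v = 16 * 2 = 32.
Iteration 4: 32 < 129 holds -> v = 32 * 2 = 64.
Iteration 5: 64 < 129 holds -> v = 64 * 2 = 128.
Iteration 6: 128 < 129 holds -> v = 128 * 2 = 256.
Iteration 7: 256 < 129 fails; recursion stops.
Total rows emitted: 7.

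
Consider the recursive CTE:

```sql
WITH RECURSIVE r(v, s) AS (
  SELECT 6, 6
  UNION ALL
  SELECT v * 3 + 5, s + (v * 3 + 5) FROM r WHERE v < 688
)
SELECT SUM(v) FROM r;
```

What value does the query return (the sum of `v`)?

Base: v=6, s=6.
Iteration 1: 6 < 688 holds -> v = 6 * 3 + 5 = 23, s = 6 + 23 = 29.
Iteration 2: 23 < 688 holds -> v = 23 * 3 + 5 = 74, s = 29 + 74 = 103.
Iteration 3: 74 < 688 holds -> v = 74 * 3 + 5 = 227, s = 103 + 227 = 330.
Iteration 4: 227 < 688 holds -> v = 227 * 3 + 5 = 686, s = 330 + 686 = 1016.
Iteration 5: 686 < 688 holds -> v = 686 * 3 + 5 = 2063, s = 1016 + 2063 = 3079.
Iteration 6: 2063 < 688 fails; recursion stops.
SUM(v) = 6 + 23 + 74 + 227 + 686 + 2063 = 3079.

3079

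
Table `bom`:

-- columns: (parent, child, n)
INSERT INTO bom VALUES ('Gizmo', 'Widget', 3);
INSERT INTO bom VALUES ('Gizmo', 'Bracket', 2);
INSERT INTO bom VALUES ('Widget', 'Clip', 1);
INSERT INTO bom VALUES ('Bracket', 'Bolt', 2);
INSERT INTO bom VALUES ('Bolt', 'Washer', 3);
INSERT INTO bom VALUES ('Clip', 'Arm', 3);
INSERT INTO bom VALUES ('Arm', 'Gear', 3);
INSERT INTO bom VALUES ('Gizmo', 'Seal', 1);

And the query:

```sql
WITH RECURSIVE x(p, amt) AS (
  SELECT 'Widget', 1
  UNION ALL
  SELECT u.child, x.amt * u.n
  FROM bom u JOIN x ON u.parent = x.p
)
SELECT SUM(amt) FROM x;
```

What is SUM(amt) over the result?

14

Base: (Widget, amt=1).
Iteration 1: components of {Widget} -> Clip = 1*1 = 1.
Iteration 2: components of {Clip} -> Arm = 1*3 = 3.
Iteration 3: components of {Arm} -> Gear = 3*3 = 9.
Iteration 4: no further components; recursion stops.
SUM(amt) = 1 + 1 + 3 + 9 = 14.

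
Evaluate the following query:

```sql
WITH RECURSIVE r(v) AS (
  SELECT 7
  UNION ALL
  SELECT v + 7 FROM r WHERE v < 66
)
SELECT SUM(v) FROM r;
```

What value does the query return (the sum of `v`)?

Base: v=7.
Iteration 1: 7 < 66 holds -> v = 7 + 7 = 14.
Iteration 2: 14 < 66 holds -> v = 14 + 7 = 21.
Iteration 3: 21 < 66 holds -> v = 21 + 7 = 28.
Iteration 4: 28 < 66 holds -> v = 28 + 7 = 35.
Iteration 5: 35 < 66 holds -> v = 35 + 7 = 42.
Iteration 6: 42 < 66 holds -> v = 42 + 7 = 49.
Iteration 7: 49 < 66 holds -> v = 49 + 7 = 56.
Iteration 8: 56 < 66 holds -> v = 56 + 7 = 63.
Iteration 9: 63 < 66 holds -> v = 63 + 7 = 70.
Iteration 10: 70 < 66 fails; recursion stops.
SUM(v) = 7 + 14 + 21 + 28 + 35 + 42 + 49 + 56 + 63 + 70 = 385.

385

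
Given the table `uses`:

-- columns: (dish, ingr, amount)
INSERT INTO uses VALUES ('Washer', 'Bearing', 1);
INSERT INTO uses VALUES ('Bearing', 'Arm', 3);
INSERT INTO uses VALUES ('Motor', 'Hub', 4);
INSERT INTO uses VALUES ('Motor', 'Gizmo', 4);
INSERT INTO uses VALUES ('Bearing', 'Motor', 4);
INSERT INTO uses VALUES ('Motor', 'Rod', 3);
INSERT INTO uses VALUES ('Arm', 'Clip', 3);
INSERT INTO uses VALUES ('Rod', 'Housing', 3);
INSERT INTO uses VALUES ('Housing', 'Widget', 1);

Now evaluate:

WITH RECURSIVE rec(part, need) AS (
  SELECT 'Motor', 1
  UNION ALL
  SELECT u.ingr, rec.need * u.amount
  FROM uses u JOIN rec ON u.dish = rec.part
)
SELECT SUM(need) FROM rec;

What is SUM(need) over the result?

Base: (Motor, need=1).
Iteration 1: components of {Motor} -> Gizmo = 1*4 = 4, Hub = 1*4 = 4, Rod = 1*3 = 3.
Iteration 2: components of {Gizmo,Hub,Rod} -> Housing = 3*3 = 9.
Iteration 3: components of {Housing} -> Widget = 9*1 = 9.
Iteration 4: no further components; recursion stops.
SUM(need) = 1 + 4 + 4 + 3 + 9 + 9 = 30.

30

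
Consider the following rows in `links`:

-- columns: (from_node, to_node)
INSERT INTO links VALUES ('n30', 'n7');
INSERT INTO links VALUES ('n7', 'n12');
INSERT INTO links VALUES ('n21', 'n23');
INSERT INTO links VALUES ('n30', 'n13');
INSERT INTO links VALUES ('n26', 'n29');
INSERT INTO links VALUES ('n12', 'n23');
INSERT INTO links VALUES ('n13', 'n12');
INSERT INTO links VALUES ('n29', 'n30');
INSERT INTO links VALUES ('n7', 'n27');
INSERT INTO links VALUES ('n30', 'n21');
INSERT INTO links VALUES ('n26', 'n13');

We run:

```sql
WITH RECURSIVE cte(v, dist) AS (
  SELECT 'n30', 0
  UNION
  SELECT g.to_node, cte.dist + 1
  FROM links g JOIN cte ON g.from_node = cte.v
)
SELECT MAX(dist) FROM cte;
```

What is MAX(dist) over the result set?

Base: (n30, dist=0).
Iteration 1: edges from {n30} -> (n13, dist=1), (n21, dist=1), (n7, dist=1).
Iteration 2: edges from {n13,n21,n7} -> (n12, dist=2), (n23, dist=2), (n27, dist=2). [UNION drops 1 duplicate row(s)]
Iteration 3: edges from {n12,n23,n27} -> (n23, dist=3).
Iteration 4: no outgoing edges from {n23}; recursion stops.
dist values: 0, 1, 1, 1, 2, 2, 2, 3; the maximum is 3.

3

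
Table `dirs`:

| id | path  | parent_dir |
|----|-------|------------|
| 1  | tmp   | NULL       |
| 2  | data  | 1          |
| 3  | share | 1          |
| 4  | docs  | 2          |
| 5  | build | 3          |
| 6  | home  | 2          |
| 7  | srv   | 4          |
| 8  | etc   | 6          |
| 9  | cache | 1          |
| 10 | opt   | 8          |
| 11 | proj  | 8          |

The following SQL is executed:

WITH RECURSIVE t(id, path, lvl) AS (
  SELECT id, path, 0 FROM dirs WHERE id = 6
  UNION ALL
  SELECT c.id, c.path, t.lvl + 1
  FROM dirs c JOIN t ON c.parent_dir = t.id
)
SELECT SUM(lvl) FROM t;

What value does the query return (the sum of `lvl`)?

5

Base: id=6 (home) at lvl 0.
Iteration 1: rows with parent_dir in {6} -> etc (id 8, lvl 1).
Iteration 2: rows with parent_dir in {8} -> opt (id 10, lvl 2), proj (id 11, lvl 2).
Iteration 3: no rows with parent_dir in {10,11}; recursion stops.
SUM(lvl) = 0 + 1 + 2 + 2 = 5.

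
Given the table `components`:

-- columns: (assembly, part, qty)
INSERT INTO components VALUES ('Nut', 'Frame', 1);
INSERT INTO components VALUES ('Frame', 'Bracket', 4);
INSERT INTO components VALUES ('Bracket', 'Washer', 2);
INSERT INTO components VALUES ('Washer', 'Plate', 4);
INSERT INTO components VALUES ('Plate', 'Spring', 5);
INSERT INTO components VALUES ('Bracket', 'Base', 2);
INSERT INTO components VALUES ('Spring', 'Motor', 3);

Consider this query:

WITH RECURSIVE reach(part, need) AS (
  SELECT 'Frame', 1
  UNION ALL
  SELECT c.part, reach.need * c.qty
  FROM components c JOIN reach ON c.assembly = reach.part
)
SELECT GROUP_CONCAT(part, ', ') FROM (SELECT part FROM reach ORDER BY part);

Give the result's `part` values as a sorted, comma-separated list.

Base, Bracket, Frame, Motor, Plate, Spring, Washer

Base: (Frame, need=1).
Iteration 1: components of {Frame} -> Bracket = 1*4 = 4.
Iteration 2: components of {Bracket} -> Base = 4*2 = 8, Washer = 4*2 = 8.
Iteration 3: components of {Base,Washer} -> Plate = 8*4 = 32.
Iteration 4: components of {Plate} -> Spring = 32*5 = 160.
Iteration 5: components of {Spring} -> Motor = 160*3 = 480.
Iteration 6: no further components; recursion stops.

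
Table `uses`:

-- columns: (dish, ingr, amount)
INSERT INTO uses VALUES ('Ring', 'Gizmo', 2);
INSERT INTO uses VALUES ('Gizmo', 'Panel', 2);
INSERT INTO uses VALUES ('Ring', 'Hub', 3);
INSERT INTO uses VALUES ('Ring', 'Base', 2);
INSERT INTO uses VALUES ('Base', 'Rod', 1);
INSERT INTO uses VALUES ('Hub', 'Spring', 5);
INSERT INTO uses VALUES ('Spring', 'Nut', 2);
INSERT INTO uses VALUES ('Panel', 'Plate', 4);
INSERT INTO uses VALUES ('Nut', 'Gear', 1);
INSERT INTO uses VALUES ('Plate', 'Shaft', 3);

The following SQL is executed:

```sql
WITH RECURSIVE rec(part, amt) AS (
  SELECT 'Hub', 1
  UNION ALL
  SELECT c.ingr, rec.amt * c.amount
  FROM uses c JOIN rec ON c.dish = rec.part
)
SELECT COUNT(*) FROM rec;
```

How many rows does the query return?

4

Base: (Hub, amt=1).
Iteration 1: components of {Hub} -> Spring = 1*5 = 5.
Iteration 2: components of {Spring} -> Nut = 5*2 = 10.
Iteration 3: components of {Nut} -> Gear = 10*1 = 10.
Iteration 4: no further components; recursion stops.
Total rows emitted: 4.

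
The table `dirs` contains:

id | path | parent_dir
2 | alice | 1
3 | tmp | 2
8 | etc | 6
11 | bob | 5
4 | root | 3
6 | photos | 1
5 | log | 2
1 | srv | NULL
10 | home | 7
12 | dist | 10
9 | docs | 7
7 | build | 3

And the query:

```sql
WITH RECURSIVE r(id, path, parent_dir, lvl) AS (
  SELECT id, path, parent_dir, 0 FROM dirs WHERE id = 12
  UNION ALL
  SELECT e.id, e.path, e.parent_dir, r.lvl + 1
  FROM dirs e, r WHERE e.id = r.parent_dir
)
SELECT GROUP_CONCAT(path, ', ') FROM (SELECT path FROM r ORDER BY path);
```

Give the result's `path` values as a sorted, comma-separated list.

Base: id=12 (dist), parent_dir=10, lvl 0.
Iteration 1: join on id=10 -> home (id 10, parent_dir=7, lvl 1).
Iteration 2: join on id=7 -> build (id 7, parent_dir=3, lvl 2).
Iteration 3: join on id=3 -> tmp (id 3, parent_dir=2, lvl 3).
Iteration 4: join on id=2 -> alice (id 2, parent_dir=1, lvl 4).
Iteration 5: join on id=1 -> srv (id 1, parent_dir=NULL, lvl 5).
Iteration 6: parent_dir is NULL; no match; recursion stops.

alice, build, dist, home, srv, tmp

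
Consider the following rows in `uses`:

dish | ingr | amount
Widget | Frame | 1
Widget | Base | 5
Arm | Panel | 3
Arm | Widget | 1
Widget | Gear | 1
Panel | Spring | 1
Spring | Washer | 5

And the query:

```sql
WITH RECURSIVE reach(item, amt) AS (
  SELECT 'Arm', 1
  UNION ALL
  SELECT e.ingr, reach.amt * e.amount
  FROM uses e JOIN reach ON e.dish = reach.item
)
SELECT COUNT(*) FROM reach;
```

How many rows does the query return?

8

Base: (Arm, amt=1).
Iteration 1: components of {Arm} -> Panel = 1*3 = 3, Widget = 1*1 = 1.
Iteration 2: components of {Panel,Widget} -> Base = 1*5 = 5, Frame = 1*1 = 1, Gear = 1*1 = 1, Spring = 3*1 = 3.
Iteration 3: components of {Base,Frame,Gear,Spring} -> Washer = 3*5 = 15.
Iteration 4: no further components; recursion stops.
Total rows emitted: 8.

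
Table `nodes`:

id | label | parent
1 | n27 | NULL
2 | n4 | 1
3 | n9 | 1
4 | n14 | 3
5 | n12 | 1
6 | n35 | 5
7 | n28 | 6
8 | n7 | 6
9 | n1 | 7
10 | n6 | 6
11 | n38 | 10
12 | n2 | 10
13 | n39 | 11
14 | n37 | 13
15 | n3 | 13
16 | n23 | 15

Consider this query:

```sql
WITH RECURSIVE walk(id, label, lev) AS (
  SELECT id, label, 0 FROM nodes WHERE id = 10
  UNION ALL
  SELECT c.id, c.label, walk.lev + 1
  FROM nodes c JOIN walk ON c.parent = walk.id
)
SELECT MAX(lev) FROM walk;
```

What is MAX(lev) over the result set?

Base: id=10 (n6) at lev 0.
Iteration 1: rows with parent in {10} -> n38 (id 11, lev 1), n2 (id 12, lev 1).
Iteration 2: rows with parent in {11,12} -> n39 (id 13, lev 2).
Iteration 3: rows with parent in {13} -> n37 (id 14, lev 3), n3 (id 15, lev 3).
Iteration 4: rows with parent in {14,15} -> n23 (id 16, lev 4).
Iteration 5: no rows with parent in {16}; recursion stops.
lev values: 0, 1, 1, 2, 3, 3, 4; the maximum is 4.

4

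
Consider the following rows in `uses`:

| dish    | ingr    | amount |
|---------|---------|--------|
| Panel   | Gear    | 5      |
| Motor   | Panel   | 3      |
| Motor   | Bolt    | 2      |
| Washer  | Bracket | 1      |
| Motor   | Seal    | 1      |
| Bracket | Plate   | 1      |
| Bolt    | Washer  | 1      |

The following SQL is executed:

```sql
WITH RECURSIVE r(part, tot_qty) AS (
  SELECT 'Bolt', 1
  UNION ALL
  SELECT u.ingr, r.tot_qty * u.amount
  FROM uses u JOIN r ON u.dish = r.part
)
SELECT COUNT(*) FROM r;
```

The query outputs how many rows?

4

Base: (Bolt, tot_qty=1).
Iteration 1: components of {Bolt} -> Washer = 1*1 = 1.
Iteration 2: components of {Washer} -> Bracket = 1*1 = 1.
Iteration 3: components of {Bracket} -> Plate = 1*1 = 1.
Iteration 4: no further components; recursion stops.
Total rows emitted: 4.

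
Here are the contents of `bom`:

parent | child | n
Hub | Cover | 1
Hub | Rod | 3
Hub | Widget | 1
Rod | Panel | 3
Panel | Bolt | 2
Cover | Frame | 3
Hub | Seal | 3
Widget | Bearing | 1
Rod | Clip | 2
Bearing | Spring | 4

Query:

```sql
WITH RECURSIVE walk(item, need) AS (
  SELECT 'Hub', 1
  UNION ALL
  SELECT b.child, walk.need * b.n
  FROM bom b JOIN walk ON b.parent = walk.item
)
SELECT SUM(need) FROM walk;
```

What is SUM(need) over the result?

Base: (Hub, need=1).
Iteration 1: components of {Hub} -> Cover = 1*1 = 1, Rod = 1*3 = 3, Seal = 1*3 = 3, Widget = 1*1 = 1.
Iteration 2: components of {Cover,Rod,Seal,Widget} -> Bearing = 1*1 = 1, Clip = 3*2 = 6, Frame = 1*3 = 3, Panel = 3*3 = 9.
Iteration 3: components of {Bearing,Clip,Frame,Panel} -> Bolt = 9*2 = 18, Spring = 1*4 = 4.
Iteration 4: no further components; recursion stops.
SUM(need) = 1 + 1 + 3 + 1 + 3 + 3 + 9 + 6 + 1 + 18 + 4 = 50.

50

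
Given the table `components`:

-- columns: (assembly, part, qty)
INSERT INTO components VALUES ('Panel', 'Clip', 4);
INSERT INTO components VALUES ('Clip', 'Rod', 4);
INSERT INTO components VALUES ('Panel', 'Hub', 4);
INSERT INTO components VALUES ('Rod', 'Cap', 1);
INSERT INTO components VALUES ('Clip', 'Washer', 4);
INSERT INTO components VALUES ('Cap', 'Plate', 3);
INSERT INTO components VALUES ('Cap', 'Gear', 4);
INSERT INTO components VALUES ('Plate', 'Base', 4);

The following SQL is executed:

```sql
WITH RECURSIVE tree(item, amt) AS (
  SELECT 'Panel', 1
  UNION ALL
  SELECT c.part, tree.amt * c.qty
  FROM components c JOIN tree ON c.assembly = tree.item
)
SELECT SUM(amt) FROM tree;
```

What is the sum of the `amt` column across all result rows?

361

Base: (Panel, amt=1).
Iteration 1: components of {Panel} -> Clip = 1*4 = 4, Hub = 1*4 = 4.
Iteration 2: components of {Clip,Hub} -> Rod = 4*4 = 16, Washer = 4*4 = 16.
Iteration 3: components of {Rod,Washer} -> Cap = 16*1 = 16.
Iteration 4: components of {Cap} -> Gear = 16*4 = 64, Plate = 16*3 = 48.
Iteration 5: components of {Gear,Plate} -> Base = 48*4 = 192.
Iteration 6: no further components; recursion stops.
SUM(amt) = 1 + 4 + 4 + 16 + 16 + 16 + 48 + 64 + 192 = 361.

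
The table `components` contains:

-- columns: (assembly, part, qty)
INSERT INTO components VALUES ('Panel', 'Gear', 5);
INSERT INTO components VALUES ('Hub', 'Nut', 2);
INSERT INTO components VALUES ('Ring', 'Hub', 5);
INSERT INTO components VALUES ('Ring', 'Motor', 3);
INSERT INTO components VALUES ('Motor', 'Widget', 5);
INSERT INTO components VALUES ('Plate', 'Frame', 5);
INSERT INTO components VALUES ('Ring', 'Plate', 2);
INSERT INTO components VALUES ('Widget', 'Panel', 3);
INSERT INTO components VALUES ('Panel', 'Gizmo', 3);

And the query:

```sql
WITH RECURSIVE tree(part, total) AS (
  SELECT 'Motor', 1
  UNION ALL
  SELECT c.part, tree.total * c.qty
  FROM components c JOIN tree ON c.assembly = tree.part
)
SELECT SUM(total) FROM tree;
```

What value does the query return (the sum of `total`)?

141

Base: (Motor, total=1).
Iteration 1: components of {Motor} -> Widget = 1*5 = 5.
Iteration 2: components of {Widget} -> Panel = 5*3 = 15.
Iteration 3: components of {Panel} -> Gear = 15*5 = 75, Gizmo = 15*3 = 45.
Iteration 4: no further components; recursion stops.
SUM(total) = 1 + 5 + 15 + 45 + 75 = 141.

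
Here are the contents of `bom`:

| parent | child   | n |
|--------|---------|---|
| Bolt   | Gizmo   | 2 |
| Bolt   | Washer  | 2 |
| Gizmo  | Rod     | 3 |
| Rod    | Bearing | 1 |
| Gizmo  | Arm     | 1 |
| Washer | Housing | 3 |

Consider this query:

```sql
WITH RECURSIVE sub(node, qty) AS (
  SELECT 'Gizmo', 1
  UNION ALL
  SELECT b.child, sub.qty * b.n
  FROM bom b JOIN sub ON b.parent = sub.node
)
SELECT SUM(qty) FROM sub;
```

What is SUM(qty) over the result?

Base: (Gizmo, qty=1).
Iteration 1: components of {Gizmo} -> Arm = 1*1 = 1, Rod = 1*3 = 3.
Iteration 2: components of {Arm,Rod} -> Bearing = 3*1 = 3.
Iteration 3: no further components; recursion stops.
SUM(qty) = 1 + 3 + 1 + 3 = 8.

8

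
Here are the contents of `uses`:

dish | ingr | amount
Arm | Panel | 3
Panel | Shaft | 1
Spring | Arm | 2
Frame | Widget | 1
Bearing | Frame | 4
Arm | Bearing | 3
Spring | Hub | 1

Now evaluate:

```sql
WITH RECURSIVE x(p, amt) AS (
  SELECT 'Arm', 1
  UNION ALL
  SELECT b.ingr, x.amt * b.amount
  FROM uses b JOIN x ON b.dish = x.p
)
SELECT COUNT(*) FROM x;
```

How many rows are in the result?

Base: (Arm, amt=1).
Iteration 1: components of {Arm} -> Bearing = 1*3 = 3, Panel = 1*3 = 3.
Iteration 2: components of {Bearing,Panel} -> Frame = 3*4 = 12, Shaft = 3*1 = 3.
Iteration 3: components of {Frame,Shaft} -> Widget = 12*1 = 12.
Iteration 4: no further components; recursion stops.
Total rows emitted: 6.

6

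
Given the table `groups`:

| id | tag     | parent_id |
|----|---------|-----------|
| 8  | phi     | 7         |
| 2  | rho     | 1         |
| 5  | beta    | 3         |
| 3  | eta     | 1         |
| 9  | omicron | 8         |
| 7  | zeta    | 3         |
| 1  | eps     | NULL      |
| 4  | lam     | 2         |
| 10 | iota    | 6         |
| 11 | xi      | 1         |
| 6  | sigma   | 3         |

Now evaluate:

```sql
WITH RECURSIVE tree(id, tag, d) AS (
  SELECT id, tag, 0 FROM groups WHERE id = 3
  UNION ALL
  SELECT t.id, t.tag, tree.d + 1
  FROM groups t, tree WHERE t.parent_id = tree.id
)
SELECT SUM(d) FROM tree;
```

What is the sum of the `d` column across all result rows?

Base: id=3 (eta) at d 0.
Iteration 1: rows with parent_id in {3} -> beta (id 5, d 1), sigma (id 6, d 1), zeta (id 7, d 1).
Iteration 2: rows with parent_id in {5,6,7} -> phi (id 8, d 2), iota (id 10, d 2).
Iteration 3: rows with parent_id in {8,10} -> omicron (id 9, d 3).
Iteration 4: no rows with parent_id in {9}; recursion stops.
SUM(d) = 0 + 1 + 1 + 1 + 2 + 2 + 3 = 10.

10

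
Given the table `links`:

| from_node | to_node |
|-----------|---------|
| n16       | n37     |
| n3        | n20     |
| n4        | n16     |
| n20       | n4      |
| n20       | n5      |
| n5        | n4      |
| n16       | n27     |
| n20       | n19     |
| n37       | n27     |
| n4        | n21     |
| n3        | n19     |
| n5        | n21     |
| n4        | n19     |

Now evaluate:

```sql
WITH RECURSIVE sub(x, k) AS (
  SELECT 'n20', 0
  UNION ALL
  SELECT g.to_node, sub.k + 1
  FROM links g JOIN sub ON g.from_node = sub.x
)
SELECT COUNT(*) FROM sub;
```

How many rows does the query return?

Base: (n20, k=0).
Iteration 1: edges from {n20} -> (n19, k=1), (n4, k=1), (n5, k=1).
Iteration 2: edges from {n19,n4,n5} -> (n16, k=2), (n19, k=2), (n21, k=2) x2, (n4, k=2). [UNION ALL keeps all 5 new rows, including repeats]
Iteration 3: edges from {n16,n19,n21,n4} -> (n16, k=3), (n19, k=3), (n21, k=3), (n27, k=3), (n37, k=3).
Iteration 4: edges from {n16,n19,n21,n27,n37} -> (n27, k=4) x2, (n37, k=4). [UNION ALL keeps all 3 new rows, including repeats]
Iteration 5: edges from {n27,n37} -> (n27, k=5).
Iteration 6: no outgoing edges from {n27}; recursion stops.
Total rows emitted: 18.

18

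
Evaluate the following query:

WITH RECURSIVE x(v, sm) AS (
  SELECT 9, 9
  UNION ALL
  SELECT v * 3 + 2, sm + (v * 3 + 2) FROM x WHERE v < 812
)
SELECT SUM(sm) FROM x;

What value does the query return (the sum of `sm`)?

5409

Base: v=9, sm=9.
Iteration 1: 9 < 812 holds -> v = 9 * 3 + 2 = 29, sm = 9 + 29 = 38.
Iteration 2: 29 < 812 holds -> v = 29 * 3 + 2 = 89, sm = 38 + 89 = 127.
Iteration 3: 89 < 812 holds -> v = 89 * 3 + 2 = 269, sm = 127 + 269 = 396.
Iteration 4: 269 < 812 holds -> v = 269 * 3 + 2 = 809, sm = 396 + 809 = 1205.
Iteration 5: 809 < 812 holds -> v = 809 * 3 + 2 = 2429, sm = 1205 + 2429 = 3634.
Iteration 6: 2429 < 812 fails; recursion stops.
SUM(sm) = 9 + 38 + 127 + 396 + 1205 + 3634 = 5409.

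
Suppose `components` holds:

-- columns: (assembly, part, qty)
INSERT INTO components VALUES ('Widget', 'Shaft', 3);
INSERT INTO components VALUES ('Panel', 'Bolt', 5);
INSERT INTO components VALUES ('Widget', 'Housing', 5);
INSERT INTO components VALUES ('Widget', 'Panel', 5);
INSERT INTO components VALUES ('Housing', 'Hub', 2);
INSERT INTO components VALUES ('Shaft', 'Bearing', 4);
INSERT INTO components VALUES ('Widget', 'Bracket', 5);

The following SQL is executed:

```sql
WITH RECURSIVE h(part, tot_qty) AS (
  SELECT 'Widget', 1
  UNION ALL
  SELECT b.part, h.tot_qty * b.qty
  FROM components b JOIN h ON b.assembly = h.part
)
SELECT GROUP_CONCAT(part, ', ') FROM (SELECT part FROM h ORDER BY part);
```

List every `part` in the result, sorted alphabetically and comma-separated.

Base: (Widget, tot_qty=1).
Iteration 1: components of {Widget} -> Bracket = 1*5 = 5, Housing = 1*5 = 5, Panel = 1*5 = 5, Shaft = 1*3 = 3.
Iteration 2: components of {Bracket,Housing,Panel,Shaft} -> Bearing = 3*4 = 12, Bolt = 5*5 = 25, Hub = 5*2 = 10.
Iteration 3: no further components; recursion stops.

Bearing, Bolt, Bracket, Housing, Hub, Panel, Shaft, Widget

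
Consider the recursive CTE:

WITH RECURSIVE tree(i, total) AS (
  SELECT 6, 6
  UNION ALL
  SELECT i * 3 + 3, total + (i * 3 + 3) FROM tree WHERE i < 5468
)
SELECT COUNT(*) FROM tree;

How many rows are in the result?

Base: i=6, total=6.
Iteration 1: 6 < 5468 holds -> i = 6 * 3 + 3 = 21, total = 6 + 21 = 27.
Iteration 2: 21 < 5468 holds -> i = 21 * 3 + 3 = 66, total = 27 + 66 = 93.
Iteration 3: 66 < 5468 holds -> i = 66 * 3 + 3 = 201, total = 93 + 201 = 294.
Iteration 4: 201 < 5468 holds -> i = 201 * 3 + 3 = 606, total = 294 + 606 = 900.
Iteration 5: 606 < 5468 holds -> i = 606 * 3 + 3 = 1821, total = 900 + 1821 = 2721.
Iteration 6: 1821 < 5468 holds -> i = 1821 * 3 + 3 = 5466, total = 2721 + 5466 = 8187.
Iteration 7: 5466 < 5468 holds -> i = 5466 * 3 + 3 = 16401, total = 8187 + 16401 = 24588.
Iteration 8: 16401 < 5468 fails; recursion stops.
Total rows emitted: 8.

8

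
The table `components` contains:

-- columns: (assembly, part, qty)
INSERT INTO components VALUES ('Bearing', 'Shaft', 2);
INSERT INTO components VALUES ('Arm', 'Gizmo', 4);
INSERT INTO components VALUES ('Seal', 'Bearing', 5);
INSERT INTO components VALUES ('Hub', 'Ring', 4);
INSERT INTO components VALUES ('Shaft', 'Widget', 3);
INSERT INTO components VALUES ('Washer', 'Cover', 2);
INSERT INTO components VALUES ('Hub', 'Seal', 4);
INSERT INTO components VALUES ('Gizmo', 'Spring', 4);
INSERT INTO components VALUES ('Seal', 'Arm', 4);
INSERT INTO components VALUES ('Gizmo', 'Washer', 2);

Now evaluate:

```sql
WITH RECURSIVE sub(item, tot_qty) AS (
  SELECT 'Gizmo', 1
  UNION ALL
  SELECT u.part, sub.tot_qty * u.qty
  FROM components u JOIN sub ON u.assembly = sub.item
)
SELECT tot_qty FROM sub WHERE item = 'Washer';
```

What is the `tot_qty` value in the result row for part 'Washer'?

2

Base: (Gizmo, tot_qty=1).
Iteration 1: components of {Gizmo} -> Spring = 1*4 = 4, Washer = 1*2 = 2.
Iteration 2: components of {Spring,Washer} -> Cover = 2*2 = 4.
Iteration 3: no further components; recursion stops.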